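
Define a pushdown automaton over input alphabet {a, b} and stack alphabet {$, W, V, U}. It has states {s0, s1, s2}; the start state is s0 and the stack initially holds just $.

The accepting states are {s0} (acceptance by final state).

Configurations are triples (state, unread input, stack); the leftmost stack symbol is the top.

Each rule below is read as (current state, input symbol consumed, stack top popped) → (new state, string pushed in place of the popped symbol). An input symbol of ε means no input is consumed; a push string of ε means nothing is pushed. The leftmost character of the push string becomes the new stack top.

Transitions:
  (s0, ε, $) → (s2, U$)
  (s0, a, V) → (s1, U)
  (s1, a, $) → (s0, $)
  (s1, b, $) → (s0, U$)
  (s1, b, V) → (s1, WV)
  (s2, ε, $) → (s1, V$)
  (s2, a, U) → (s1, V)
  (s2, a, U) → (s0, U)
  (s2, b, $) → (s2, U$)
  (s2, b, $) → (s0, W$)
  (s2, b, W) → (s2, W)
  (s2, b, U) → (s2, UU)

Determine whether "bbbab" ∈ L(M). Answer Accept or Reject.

Reject

No computation consumes all input and reaches a final state.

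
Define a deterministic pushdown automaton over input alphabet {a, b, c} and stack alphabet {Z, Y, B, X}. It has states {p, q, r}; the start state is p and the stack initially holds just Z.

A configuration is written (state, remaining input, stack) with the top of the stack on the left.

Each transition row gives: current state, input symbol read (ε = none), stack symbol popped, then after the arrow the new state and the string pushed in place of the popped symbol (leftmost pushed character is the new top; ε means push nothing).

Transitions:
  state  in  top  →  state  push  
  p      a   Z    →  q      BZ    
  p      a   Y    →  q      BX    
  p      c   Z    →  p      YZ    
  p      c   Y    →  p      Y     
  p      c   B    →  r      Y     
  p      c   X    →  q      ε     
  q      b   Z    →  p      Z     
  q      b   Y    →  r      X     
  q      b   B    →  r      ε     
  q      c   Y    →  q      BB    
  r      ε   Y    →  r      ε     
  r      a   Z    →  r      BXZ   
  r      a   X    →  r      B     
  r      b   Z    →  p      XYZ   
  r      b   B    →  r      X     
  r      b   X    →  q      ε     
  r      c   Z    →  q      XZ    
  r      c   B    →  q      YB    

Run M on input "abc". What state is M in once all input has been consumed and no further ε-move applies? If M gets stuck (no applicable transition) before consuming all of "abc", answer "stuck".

q

(p, abc, Z)
  read a, top Z: go to q, push BZ → (q, bc, BZ)
  read b, top B: go to r, push ε → (r, c, Z)
  read c, top Z: go to q, push XZ → (q, ε, XZ)
All input consumed; M is in state q.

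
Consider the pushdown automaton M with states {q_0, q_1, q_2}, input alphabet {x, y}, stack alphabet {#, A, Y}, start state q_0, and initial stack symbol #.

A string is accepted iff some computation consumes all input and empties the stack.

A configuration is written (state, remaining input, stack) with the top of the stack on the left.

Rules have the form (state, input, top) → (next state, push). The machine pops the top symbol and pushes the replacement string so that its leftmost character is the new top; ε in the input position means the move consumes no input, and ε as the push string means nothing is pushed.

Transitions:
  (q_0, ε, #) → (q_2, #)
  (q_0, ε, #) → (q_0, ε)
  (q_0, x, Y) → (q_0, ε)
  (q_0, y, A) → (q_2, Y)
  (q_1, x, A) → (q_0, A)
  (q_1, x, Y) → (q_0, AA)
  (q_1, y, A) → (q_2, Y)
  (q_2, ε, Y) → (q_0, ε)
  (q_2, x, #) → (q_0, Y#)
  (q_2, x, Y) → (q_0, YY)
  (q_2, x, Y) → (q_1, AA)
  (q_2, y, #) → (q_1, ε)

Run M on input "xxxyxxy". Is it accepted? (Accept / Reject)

No computation consumes all input and empties the stack.

Reject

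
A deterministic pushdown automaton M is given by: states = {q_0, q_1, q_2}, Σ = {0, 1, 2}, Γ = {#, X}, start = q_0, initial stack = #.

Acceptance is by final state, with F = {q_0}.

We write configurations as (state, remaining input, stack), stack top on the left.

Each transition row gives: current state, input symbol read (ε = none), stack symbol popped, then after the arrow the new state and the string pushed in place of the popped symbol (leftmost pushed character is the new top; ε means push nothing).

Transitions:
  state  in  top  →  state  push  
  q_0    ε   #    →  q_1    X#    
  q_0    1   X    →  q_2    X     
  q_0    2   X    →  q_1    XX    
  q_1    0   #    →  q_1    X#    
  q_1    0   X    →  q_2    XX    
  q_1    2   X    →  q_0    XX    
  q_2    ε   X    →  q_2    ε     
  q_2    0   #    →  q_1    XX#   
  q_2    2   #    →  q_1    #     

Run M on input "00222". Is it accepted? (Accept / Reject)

Accept

(q_0, 00222, #)
  ε-move, top #: go to q_1, push X# → (q_1, 00222, X#)
  read 0, top X: go to q_2, push XX → (q_2, 0222, XX#)
  ε-move, top X: go to q_2, push ε → (q_2, 0222, X#)
  ε-move, top X: go to q_2, push ε → (q_2, 0222, #)
  read 0, top #: go to q_1, push XX# → (q_1, 222, XX#)
  read 2, top X: go to q_0, push XX → (q_0, 22, XXX#)
  read 2, top X: go to q_1, push XX → (q_1, 2, XXXX#)
  read 2, top X: go to q_0, push XX → (q_0, ε, XXXXX#)
All input consumed; state q_0 ∈ F.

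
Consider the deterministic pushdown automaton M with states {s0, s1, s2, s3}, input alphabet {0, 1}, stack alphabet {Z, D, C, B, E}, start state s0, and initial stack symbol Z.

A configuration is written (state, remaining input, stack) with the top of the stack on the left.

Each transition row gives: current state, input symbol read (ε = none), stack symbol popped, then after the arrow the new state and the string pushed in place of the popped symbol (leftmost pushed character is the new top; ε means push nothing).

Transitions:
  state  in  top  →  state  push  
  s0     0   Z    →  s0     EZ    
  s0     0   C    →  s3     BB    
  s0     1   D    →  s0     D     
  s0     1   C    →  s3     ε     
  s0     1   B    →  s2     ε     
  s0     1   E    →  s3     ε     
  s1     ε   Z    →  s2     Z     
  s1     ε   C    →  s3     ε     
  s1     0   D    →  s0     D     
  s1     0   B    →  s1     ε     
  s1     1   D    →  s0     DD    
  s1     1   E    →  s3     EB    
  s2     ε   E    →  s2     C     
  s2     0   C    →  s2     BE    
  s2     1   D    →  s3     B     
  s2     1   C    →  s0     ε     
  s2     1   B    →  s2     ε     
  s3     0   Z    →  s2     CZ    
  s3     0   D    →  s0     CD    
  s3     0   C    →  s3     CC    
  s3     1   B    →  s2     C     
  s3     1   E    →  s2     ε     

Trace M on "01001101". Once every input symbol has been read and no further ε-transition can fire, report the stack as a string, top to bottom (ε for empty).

(s0, 01001101, Z) ⊢ (s0, 1001101, EZ) ⊢ (s3, 001101, Z) ⊢ (s2, 01101, CZ) ⊢ (s2, 1101, BEZ) ⊢ (s2, 101, EZ) ⊢ (s2, 101, CZ) ⊢ (s0, 01, Z) ⊢ (s0, 1, EZ) ⊢ (s3, ε, Z)
All input consumed in state s3 with stack Z.

Z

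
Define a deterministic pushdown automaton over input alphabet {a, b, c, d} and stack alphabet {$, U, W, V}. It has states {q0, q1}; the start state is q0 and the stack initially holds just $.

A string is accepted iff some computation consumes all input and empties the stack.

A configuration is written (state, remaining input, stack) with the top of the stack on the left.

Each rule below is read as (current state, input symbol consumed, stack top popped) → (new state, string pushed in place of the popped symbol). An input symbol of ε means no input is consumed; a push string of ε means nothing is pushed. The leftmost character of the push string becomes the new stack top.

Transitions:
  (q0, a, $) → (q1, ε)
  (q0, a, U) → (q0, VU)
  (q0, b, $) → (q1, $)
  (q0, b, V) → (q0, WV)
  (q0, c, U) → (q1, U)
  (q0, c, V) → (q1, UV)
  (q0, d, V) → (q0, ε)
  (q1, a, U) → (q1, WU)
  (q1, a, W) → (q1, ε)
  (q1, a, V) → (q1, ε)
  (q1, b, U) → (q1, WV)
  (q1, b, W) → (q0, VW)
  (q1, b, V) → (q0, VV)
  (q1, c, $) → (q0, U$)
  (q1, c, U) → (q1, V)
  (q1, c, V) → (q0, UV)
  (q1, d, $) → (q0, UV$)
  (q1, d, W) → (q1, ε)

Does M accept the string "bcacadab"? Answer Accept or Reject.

(q0, bcacadab, $) ⊢ (q1, cacadab, $) ⊢ (q0, acadab, U$) ⊢ (q0, cadab, VU$) ⊢ (q1, adab, UVU$) ⊢ (q1, dab, WUVU$) ⊢ (q1, ab, UVU$) ⊢ (q1, b, WUVU$) ⊢ (q0, ε, VWUVU$)
All input consumed; stack is VWUVU$, not empty, and no further ε-move applies.

Reject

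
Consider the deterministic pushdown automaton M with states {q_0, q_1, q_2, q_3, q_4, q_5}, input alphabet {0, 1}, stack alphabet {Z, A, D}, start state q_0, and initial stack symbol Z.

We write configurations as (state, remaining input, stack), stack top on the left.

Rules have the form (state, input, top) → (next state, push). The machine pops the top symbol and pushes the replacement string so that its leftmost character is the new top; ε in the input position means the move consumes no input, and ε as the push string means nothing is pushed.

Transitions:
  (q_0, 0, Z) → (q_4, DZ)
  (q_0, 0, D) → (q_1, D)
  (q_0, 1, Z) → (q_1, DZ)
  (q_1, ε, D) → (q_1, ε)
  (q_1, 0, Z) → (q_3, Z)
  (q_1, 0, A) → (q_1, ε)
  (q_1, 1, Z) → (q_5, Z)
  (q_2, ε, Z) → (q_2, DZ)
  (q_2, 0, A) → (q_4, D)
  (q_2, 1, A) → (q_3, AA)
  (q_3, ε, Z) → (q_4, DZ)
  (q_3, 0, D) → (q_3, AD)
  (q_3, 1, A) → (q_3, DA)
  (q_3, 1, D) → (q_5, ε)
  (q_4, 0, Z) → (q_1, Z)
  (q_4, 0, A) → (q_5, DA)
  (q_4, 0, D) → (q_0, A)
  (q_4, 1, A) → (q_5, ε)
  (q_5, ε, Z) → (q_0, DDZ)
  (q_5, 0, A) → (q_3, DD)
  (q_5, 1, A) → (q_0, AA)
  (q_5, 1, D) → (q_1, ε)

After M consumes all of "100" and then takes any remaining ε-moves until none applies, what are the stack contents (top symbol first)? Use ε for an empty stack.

AZ

(q_0, 100, Z) ⊢ (q_1, 00, DZ) ⊢ (q_1, 00, Z) ⊢ (q_3, 0, Z) ⊢ (q_4, 0, DZ) ⊢ (q_0, ε, AZ)
All input consumed in state q_0 with stack AZ.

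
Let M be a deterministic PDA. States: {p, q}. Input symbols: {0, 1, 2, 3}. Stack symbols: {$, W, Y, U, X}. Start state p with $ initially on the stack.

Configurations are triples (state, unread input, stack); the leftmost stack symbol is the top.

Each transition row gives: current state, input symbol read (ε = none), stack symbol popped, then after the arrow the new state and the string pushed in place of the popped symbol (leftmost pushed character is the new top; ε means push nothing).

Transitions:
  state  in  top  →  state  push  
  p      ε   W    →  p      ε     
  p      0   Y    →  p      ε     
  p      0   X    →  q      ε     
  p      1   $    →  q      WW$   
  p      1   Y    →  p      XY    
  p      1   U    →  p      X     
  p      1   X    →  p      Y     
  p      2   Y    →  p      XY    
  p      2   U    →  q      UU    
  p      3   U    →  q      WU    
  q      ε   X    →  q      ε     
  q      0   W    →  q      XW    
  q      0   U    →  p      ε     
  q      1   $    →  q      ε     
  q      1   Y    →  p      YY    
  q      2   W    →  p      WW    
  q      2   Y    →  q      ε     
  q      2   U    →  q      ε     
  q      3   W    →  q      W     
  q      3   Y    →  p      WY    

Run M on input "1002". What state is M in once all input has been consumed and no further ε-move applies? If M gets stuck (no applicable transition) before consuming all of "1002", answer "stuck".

(p, 1002, $) ⊢ (q, 002, WW$) ⊢ (q, 02, XWW$) ⊢ (q, 02, WW$) ⊢ (q, 2, XWW$) ⊢ (q, 2, WW$) ⊢ (p, ε, WWW$) ⊢ (p, ε, WW$) ⊢ (p, ε, W$) ⊢ (p, ε, $)
All input consumed; M is in state p.

p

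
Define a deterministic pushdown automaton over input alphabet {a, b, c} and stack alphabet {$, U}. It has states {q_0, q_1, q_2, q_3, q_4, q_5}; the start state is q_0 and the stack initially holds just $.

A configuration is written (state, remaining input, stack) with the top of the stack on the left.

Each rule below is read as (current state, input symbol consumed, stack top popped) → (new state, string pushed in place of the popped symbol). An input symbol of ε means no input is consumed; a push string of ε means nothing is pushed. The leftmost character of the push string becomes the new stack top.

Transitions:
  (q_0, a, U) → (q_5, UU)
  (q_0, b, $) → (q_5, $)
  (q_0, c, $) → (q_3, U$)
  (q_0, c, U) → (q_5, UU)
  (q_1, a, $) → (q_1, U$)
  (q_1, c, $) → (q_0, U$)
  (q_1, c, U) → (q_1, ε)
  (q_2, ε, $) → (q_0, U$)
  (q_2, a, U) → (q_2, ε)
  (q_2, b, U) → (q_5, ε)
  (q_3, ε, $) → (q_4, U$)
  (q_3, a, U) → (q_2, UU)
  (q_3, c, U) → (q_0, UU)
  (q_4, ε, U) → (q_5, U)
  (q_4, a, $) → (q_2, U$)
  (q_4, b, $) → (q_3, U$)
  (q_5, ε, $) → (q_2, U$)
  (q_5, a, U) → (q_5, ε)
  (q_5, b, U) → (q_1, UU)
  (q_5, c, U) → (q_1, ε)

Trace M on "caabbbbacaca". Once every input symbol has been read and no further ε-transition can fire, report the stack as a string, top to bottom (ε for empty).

U$

(q_0, caabbbbacaca, $)
  read c, top $: go to q_3, push U$ → (q_3, aabbbbacaca, U$)
  read a, top U: go to q_2, push UU → (q_2, abbbbacaca, UU$)
  read a, top U: go to q_2, push ε → (q_2, bbbbacaca, U$)
  read b, top U: go to q_5, push ε → (q_5, bbbacaca, $)
  ε-move, top $: go to q_2, push U$ → (q_2, bbbacaca, U$)
  read b, top U: go to q_5, push ε → (q_5, bbacaca, $)
  ε-move, top $: go to q_2, push U$ → (q_2, bbacaca, U$)
  read b, top U: go to q_5, push ε → (q_5, bacaca, $)
  ε-move, top $: go to q_2, push U$ → (q_2, bacaca, U$)
  read b, top U: go to q_5, push ε → (q_5, acaca, $)
  ε-move, top $: go to q_2, push U$ → (q_2, acaca, U$)
  read a, top U: go to q_2, push ε → (q_2, caca, $)
  ε-move, top $: go to q_0, push U$ → (q_0, caca, U$)
  read c, top U: go to q_5, push UU → (q_5, aca, UU$)
  read a, top U: go to q_5, push ε → (q_5, ca, U$)
  read c, top U: go to q_1, push ε → (q_1, a, $)
  read a, top $: go to q_1, push U$ → (q_1, ε, U$)
All input consumed in state q_1 with stack U$.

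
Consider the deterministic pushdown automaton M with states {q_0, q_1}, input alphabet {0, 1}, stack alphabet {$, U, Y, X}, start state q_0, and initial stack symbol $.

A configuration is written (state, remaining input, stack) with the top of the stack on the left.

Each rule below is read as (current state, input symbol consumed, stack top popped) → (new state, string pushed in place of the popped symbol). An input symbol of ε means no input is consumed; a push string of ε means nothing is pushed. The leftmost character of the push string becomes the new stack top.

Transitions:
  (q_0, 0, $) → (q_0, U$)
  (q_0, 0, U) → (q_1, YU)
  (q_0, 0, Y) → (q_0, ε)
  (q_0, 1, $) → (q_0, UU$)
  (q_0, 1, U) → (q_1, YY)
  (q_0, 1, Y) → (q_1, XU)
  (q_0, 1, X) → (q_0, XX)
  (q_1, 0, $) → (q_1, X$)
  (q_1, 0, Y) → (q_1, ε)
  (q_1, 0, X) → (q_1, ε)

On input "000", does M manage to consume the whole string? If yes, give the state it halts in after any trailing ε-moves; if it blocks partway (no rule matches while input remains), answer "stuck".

(q_0, 000, $)
  read 0, top $: go to q_0, push U$ → (q_0, 00, U$)
  read 0, top U: go to q_1, push YU → (q_1, 0, YU$)
  read 0, top Y: go to q_1, push ε → (q_1, ε, U$)
All input consumed; M is in state q_1.

q_1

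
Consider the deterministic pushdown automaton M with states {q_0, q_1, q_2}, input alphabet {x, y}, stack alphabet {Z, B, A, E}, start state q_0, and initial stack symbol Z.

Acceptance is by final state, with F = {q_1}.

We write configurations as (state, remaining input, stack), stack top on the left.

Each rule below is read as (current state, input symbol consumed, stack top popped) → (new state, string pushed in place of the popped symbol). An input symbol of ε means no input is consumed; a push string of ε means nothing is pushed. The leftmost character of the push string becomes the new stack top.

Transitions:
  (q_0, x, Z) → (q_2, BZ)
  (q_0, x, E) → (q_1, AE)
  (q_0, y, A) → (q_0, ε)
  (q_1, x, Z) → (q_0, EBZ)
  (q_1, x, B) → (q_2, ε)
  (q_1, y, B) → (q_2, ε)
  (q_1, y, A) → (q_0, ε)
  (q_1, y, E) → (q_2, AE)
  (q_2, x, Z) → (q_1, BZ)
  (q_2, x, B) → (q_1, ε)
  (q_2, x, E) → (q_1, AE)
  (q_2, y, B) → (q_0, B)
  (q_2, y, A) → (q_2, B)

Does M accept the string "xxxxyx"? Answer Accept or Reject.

Accept

(q_0, xxxxyx, Z)
  read x, top Z: go to q_2, push BZ → (q_2, xxxyx, BZ)
  read x, top B: go to q_1, push ε → (q_1, xxyx, Z)
  read x, top Z: go to q_0, push EBZ → (q_0, xyx, EBZ)
  read x, top E: go to q_1, push AE → (q_1, yx, AEBZ)
  read y, top A: go to q_0, push ε → (q_0, x, EBZ)
  read x, top E: go to q_1, push AE → (q_1, ε, AEBZ)
All input consumed; state q_1 ∈ F.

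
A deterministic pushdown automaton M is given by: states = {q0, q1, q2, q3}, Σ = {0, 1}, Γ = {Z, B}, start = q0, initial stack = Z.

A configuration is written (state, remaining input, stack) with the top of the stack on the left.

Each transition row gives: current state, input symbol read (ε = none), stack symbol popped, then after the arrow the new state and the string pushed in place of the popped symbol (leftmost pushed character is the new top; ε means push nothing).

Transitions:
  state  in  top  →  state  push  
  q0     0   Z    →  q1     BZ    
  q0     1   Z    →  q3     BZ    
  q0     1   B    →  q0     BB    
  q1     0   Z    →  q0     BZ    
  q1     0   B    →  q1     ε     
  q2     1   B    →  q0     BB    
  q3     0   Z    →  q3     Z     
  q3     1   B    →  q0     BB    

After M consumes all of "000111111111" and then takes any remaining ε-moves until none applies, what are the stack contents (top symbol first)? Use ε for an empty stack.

BBBBBBBBBBZ

(q0, 000111111111, Z)
  read 0, top Z: go to q1, push BZ → (q1, 00111111111, BZ)
  read 0, top B: go to q1, push ε → (q1, 0111111111, Z)
  read 0, top Z: go to q0, push BZ → (q0, 111111111, BZ)
  read 1, top B: go to q0, push BB → (q0, 11111111, BBZ)
  read 1, top B: go to q0, push BB → (q0, 1111111, BBBZ)
  read 1, top B: go to q0, push BB → (q0, 111111, BBBBZ)
  read 1, top B: go to q0, push BB → (q0, 11111, BBBBBZ)
  read 1, top B: go to q0, push BB → (q0, 1111, BBBBBBZ)
  read 1, top B: go to q0, push BB → (q0, 111, BBBBBBBZ)
  read 1, top B: go to q0, push BB → (q0, 11, BBBBBBBBZ)
  read 1, top B: go to q0, push BB → (q0, 1, BBBBBBBBBZ)
  read 1, top B: go to q0, push BB → (q0, ε, BBBBBBBBBBZ)
All input consumed in state q0 with stack BBBBBBBBBBZ.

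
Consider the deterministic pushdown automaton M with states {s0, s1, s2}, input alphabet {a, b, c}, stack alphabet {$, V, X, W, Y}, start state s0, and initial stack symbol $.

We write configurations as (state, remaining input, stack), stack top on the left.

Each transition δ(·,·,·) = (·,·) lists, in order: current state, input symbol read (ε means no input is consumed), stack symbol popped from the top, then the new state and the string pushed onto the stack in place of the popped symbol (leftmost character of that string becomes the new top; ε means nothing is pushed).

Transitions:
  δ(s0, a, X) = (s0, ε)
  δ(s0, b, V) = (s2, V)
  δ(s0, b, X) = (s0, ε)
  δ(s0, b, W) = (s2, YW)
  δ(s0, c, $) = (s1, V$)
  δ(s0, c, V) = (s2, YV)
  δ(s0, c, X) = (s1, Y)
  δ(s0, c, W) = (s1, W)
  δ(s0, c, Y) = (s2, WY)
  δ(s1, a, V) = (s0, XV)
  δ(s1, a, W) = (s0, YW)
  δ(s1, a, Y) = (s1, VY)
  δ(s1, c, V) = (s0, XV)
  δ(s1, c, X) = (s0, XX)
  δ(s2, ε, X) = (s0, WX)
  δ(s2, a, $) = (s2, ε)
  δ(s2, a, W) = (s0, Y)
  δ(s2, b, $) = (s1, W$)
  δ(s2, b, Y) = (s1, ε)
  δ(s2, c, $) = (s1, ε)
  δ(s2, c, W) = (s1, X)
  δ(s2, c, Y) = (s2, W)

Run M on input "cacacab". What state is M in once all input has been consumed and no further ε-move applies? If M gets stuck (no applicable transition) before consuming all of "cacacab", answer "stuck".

s2

(s0, cacacab, $) ⊢ (s1, acacab, V$) ⊢ (s0, cacab, XV$) ⊢ (s1, acab, YV$) ⊢ (s1, cab, VYV$) ⊢ (s0, ab, XVYV$) ⊢ (s0, b, VYV$) ⊢ (s2, ε, VYV$)
All input consumed; M is in state s2.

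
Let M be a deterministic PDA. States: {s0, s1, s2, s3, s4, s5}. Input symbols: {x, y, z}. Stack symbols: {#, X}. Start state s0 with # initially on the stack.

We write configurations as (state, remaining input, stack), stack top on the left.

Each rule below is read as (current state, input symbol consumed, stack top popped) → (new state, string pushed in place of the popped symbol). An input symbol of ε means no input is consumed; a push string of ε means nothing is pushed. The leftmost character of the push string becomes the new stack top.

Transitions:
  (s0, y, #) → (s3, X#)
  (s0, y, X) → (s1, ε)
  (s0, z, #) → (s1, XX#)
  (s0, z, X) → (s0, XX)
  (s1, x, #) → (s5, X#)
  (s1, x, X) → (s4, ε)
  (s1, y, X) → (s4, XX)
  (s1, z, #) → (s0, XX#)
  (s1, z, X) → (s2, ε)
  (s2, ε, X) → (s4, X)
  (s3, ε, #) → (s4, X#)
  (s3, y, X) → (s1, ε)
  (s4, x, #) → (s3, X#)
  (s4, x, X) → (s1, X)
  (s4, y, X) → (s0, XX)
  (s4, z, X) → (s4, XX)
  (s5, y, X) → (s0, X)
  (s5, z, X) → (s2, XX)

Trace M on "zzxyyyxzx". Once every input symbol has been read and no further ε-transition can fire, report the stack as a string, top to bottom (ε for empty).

(s0, zzxyyyxzx, #) ⊢ (s1, zxyyyxzx, XX#) ⊢ (s2, xyyyxzx, X#) ⊢ (s4, xyyyxzx, X#) ⊢ (s1, yyyxzx, X#) ⊢ (s4, yyxzx, XX#) ⊢ (s0, yxzx, XXX#) ⊢ (s1, xzx, XX#) ⊢ (s4, zx, X#) ⊢ (s4, x, XX#) ⊢ (s1, ε, XX#)
All input consumed in state s1 with stack XX#.

XX#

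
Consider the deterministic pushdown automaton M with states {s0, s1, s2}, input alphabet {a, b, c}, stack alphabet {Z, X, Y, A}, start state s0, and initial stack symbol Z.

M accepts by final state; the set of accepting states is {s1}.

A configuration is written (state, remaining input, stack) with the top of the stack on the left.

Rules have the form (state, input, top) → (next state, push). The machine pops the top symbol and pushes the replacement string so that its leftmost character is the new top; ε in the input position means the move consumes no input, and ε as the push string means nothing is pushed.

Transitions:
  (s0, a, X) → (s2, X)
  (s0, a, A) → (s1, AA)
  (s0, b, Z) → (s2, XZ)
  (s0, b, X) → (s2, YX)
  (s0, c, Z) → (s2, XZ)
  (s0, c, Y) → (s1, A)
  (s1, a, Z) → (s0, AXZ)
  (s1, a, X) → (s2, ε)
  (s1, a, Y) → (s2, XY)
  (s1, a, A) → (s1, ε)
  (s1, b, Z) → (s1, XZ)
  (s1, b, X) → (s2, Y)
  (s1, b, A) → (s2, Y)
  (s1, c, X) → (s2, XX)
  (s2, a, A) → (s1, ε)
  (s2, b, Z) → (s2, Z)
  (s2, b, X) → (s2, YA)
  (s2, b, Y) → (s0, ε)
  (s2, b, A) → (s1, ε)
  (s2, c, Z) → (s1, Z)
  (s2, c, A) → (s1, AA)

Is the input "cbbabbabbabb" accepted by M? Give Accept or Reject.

(s0, cbbabbabbabb, Z)
  read c, top Z: go to s2, push XZ → (s2, bbabbabbabb, XZ)
  read b, top X: go to s2, push YA → (s2, babbabbabb, YAZ)
  read b, top Y: go to s0, push ε → (s0, abbabbabb, AZ)
  read a, top A: go to s1, push AA → (s1, bbabbabb, AAZ)
  read b, top A: go to s2, push Y → (s2, babbabb, YAZ)
  read b, top Y: go to s0, push ε → (s0, abbabb, AZ)
  read a, top A: go to s1, push AA → (s1, bbabb, AAZ)
  read b, top A: go to s2, push Y → (s2, babb, YAZ)
  read b, top Y: go to s0, push ε → (s0, abb, AZ)
  read a, top A: go to s1, push AA → (s1, bb, AAZ)
  read b, top A: go to s2, push Y → (s2, b, YAZ)
  read b, top Y: go to s0, push ε → (s0, ε, AZ)
All input consumed; state s0 ∉ F and no further ε-move applies.

Reject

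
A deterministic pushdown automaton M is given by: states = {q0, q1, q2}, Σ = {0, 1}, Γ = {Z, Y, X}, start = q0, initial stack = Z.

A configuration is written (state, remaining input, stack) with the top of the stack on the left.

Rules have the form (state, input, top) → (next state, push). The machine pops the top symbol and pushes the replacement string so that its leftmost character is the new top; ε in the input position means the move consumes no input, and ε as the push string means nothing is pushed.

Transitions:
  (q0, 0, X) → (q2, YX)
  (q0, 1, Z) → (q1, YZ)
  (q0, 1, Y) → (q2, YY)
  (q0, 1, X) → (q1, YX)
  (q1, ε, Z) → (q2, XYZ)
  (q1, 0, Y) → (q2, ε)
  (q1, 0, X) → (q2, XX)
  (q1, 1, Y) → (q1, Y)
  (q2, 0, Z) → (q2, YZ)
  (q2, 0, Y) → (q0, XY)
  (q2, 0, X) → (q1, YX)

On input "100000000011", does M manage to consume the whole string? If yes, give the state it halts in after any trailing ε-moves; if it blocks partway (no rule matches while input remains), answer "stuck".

(q0, 100000000011, Z) ⊢ (q1, 00000000011, YZ) ⊢ (q2, 0000000011, Z) ⊢ (q2, 000000011, YZ) ⊢ (q0, 00000011, XYZ) ⊢ (q2, 0000011, YXYZ) ⊢ (q0, 000011, XYXYZ) ⊢ (q2, 00011, YXYXYZ) ⊢ (q0, 0011, XYXYXYZ) ⊢ (q2, 011, YXYXYXYZ) ⊢ (q0, 11, XYXYXYXYZ) ⊢ (q1, 1, YXYXYXYXYZ) ⊢ (q1, ε, YXYXYXYXYZ)
All input consumed; M is in state q1.

q1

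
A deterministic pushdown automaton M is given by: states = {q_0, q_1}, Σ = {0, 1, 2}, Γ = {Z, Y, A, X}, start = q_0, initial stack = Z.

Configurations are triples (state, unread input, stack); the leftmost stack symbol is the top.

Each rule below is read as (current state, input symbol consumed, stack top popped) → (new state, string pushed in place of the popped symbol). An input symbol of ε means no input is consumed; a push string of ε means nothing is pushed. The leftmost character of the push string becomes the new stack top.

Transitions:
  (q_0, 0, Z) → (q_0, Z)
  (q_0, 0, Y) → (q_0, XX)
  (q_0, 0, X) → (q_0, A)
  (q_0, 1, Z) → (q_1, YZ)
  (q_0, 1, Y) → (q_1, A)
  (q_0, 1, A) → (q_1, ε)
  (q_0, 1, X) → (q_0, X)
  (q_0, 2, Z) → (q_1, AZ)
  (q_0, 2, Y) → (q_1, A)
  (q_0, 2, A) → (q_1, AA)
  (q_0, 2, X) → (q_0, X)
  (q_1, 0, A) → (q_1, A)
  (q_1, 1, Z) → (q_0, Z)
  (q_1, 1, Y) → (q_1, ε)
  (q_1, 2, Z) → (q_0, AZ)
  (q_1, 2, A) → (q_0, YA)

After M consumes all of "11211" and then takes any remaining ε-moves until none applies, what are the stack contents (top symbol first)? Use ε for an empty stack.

(q_0, 11211, Z) ⊢ (q_1, 1211, YZ) ⊢ (q_1, 211, Z) ⊢ (q_0, 11, AZ) ⊢ (q_1, 1, Z) ⊢ (q_0, ε, Z)
All input consumed in state q_0 with stack Z.

Z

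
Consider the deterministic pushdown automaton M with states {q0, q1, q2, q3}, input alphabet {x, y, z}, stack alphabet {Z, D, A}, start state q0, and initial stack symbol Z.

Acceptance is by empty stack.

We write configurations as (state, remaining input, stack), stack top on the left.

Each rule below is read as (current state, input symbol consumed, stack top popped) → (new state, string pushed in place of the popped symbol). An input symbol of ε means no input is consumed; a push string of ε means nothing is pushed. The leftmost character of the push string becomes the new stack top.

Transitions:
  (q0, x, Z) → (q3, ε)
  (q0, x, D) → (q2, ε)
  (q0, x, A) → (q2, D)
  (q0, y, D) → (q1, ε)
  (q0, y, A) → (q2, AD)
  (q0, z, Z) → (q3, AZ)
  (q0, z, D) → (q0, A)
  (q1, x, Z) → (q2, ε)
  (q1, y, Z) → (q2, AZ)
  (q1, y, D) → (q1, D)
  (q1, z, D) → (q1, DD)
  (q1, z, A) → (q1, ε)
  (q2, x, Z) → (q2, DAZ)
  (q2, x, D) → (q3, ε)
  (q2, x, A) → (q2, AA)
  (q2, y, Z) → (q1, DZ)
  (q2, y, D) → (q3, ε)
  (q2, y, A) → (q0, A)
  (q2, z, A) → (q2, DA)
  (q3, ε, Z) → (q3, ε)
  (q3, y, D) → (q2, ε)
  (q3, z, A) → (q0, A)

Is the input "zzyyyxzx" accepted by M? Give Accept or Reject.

Reject

(q0, zzyyyxzx, Z)
  read z, top Z: go to q3, push AZ → (q3, zyyyxzx, AZ)
  read z, top A: go to q0, push A → (q0, yyyxzx, AZ)
  read y, top A: go to q2, push AD → (q2, yyxzx, ADZ)
  read y, top A: go to q0, push A → (q0, yxzx, ADZ)
  read y, top A: go to q2, push AD → (q2, xzx, ADDZ)
  read x, top A: go to q2, push AA → (q2, zx, AADDZ)
  read z, top A: go to q2, push DA → (q2, x, DAADDZ)
  read x, top D: go to q3, push ε → (q3, ε, AADDZ)
All input consumed; stack is AADDZ, not empty, and no further ε-move applies.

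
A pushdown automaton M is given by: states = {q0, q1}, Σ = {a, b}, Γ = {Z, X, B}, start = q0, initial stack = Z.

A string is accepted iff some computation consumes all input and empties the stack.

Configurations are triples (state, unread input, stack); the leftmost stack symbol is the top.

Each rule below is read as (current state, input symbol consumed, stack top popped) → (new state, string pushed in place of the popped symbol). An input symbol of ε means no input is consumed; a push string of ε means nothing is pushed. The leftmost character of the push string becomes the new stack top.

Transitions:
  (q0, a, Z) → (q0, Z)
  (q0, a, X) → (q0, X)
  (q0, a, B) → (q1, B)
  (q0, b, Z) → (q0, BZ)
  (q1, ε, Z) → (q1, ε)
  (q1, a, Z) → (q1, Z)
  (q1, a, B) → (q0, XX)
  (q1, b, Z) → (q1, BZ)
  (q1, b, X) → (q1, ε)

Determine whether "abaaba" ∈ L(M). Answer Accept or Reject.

Reject

No computation consumes all input and empties the stack.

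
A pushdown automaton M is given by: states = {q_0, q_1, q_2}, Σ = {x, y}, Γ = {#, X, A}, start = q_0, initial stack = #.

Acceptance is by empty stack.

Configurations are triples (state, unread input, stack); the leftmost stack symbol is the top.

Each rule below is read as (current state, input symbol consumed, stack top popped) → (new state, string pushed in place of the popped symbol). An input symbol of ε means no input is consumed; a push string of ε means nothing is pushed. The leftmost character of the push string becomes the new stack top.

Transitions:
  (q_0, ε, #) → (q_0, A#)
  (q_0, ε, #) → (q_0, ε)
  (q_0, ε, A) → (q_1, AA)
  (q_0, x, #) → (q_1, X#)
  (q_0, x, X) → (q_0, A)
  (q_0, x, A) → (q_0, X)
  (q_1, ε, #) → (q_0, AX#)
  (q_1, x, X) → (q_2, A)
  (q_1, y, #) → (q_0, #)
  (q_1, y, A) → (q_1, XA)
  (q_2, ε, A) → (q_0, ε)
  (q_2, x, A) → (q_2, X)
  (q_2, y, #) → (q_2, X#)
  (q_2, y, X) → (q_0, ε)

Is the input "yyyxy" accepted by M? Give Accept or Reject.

Reject

No computation consumes all input and empties the stack.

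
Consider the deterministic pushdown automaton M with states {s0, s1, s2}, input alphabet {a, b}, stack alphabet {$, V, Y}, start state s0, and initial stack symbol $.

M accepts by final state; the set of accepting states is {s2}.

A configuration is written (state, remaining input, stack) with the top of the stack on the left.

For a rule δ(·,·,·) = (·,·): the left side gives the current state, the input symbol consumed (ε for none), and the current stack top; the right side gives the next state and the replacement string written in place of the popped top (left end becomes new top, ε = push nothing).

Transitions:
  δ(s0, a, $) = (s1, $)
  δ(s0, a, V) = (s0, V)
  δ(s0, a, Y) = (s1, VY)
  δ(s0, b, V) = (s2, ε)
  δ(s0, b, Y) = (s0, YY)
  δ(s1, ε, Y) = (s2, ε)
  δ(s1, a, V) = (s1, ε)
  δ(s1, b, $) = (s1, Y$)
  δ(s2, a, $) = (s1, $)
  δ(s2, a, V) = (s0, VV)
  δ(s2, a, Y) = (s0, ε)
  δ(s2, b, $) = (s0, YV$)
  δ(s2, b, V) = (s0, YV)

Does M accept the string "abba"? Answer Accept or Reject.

(s0, abba, $) ⊢ (s1, bba, $) ⊢ (s1, ba, Y$) ⊢ (s2, ba, $) ⊢ (s0, a, YV$) ⊢ (s1, ε, VYV$)
All input consumed; state s1 ∉ F and no further ε-move applies.

Reject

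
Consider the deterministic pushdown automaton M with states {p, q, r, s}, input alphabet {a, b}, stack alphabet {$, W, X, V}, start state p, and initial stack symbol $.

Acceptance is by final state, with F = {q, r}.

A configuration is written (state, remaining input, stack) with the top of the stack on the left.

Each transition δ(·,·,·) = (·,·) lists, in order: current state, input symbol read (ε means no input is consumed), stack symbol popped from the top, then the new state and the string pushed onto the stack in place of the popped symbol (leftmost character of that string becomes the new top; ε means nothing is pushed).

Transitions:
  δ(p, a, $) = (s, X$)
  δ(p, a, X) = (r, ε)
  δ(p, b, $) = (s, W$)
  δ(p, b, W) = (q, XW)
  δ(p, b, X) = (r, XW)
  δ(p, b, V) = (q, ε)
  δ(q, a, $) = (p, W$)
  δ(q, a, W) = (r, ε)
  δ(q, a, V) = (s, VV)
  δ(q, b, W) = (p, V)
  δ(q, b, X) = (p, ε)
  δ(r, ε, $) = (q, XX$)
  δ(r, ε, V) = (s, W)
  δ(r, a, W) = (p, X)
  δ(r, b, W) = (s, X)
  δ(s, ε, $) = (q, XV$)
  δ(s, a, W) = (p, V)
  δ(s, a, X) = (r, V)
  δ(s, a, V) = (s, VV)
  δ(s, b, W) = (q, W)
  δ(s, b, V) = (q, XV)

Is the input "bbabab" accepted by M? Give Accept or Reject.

Reject

(p, bbabab, $)
  read b, top $: go to s, push W$ → (s, babab, W$)
  read b, top W: go to q, push W → (q, abab, W$)
  read a, top W: go to r, push ε → (r, bab, $)
  ε-move, top $: go to q, push XX$ → (q, bab, XX$)
  read b, top X: go to p, push ε → (p, ab, X$)
  read a, top X: go to r, push ε → (r, b, $)
  ε-move, top $: go to q, push XX$ → (q, b, XX$)
  read b, top X: go to p, push ε → (p, ε, X$)
All input consumed; state p ∉ F and no further ε-move applies.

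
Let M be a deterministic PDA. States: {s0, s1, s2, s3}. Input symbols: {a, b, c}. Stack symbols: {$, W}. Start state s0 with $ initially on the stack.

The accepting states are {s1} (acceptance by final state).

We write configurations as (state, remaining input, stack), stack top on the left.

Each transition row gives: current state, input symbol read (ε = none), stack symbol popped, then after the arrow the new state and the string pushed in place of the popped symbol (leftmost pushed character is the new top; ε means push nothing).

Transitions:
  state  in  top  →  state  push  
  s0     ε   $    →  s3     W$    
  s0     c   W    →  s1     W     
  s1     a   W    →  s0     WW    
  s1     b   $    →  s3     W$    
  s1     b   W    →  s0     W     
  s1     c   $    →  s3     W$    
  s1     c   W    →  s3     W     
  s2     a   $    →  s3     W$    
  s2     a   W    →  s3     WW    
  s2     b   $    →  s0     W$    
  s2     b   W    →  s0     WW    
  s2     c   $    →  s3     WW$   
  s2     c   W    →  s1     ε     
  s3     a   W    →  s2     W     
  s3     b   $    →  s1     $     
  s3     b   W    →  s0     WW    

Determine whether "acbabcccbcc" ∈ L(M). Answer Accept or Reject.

Reject

(s0, acbabcccbcc, $) ⊢ (s3, acbabcccbcc, W$) ⊢ (s2, cbabcccbcc, W$) ⊢ (s1, babcccbcc, $) ⊢ (s3, abcccbcc, W$) ⊢ (s2, bcccbcc, W$) ⊢ (s0, cccbcc, WW$) ⊢ (s1, ccbcc, WW$) ⊢ (s3, cbcc, WW$)
No transition applies at (s3, cbcc, WW$); input not fully consumed.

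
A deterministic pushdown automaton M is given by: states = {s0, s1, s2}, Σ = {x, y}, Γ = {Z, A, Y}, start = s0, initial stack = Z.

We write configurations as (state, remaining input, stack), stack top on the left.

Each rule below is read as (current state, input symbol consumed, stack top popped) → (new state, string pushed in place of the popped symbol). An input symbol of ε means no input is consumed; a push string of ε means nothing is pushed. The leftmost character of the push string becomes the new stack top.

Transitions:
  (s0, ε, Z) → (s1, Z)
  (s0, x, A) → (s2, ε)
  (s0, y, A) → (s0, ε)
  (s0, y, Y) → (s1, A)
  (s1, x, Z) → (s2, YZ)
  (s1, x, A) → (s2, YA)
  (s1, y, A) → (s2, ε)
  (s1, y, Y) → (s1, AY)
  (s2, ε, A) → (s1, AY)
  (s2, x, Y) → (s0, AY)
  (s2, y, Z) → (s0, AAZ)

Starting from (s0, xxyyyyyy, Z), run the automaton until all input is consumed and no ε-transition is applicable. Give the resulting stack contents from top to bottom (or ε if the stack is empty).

(s0, xxyyyyyy, Z)
  ε-move, top Z: go to s1, push Z → (s1, xxyyyyyy, Z)
  read x, top Z: go to s2, push YZ → (s2, xyyyyyy, YZ)
  read x, top Y: go to s0, push AY → (s0, yyyyyy, AYZ)
  read y, top A: go to s0, push ε → (s0, yyyyy, YZ)
  read y, top Y: go to s1, push A → (s1, yyyy, AZ)
  read y, top A: go to s2, push ε → (s2, yyy, Z)
  read y, top Z: go to s0, push AAZ → (s0, yy, AAZ)
  read y, top A: go to s0, push ε → (s0, y, AZ)
  read y, top A: go to s0, push ε → (s0, ε, Z)
  ε-move, top Z: go to s1, push Z → (s1, ε, Z)
All input consumed in state s1 with stack Z.

Z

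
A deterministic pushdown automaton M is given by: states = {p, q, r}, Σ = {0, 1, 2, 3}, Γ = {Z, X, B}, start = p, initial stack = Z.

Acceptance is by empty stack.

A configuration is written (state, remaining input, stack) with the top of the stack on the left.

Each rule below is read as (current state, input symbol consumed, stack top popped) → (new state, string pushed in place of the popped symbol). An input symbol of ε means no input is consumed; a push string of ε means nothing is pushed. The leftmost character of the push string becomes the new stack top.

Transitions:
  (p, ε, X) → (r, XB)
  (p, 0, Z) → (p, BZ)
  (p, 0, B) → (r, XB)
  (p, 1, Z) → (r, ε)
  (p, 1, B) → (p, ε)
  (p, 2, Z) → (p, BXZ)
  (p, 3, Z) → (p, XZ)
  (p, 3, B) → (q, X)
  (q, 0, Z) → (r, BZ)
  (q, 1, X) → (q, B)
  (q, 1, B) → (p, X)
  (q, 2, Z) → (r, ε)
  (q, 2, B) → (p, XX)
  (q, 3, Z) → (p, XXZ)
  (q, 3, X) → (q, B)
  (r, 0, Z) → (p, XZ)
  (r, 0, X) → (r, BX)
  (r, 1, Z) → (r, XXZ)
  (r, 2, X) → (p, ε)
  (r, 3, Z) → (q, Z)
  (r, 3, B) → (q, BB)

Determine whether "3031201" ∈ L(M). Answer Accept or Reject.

(p, 3031201, Z) ⊢ (p, 031201, XZ) ⊢ (r, 031201, XBZ) ⊢ (r, 31201, BXBZ) ⊢ (q, 1201, BBXBZ) ⊢ (p, 201, XBXBZ) ⊢ (r, 201, XBBXBZ) ⊢ (p, 01, BBXBZ) ⊢ (r, 1, XBBXBZ)
No transition applies at (r, 1, XBBXBZ); input not fully consumed.

Reject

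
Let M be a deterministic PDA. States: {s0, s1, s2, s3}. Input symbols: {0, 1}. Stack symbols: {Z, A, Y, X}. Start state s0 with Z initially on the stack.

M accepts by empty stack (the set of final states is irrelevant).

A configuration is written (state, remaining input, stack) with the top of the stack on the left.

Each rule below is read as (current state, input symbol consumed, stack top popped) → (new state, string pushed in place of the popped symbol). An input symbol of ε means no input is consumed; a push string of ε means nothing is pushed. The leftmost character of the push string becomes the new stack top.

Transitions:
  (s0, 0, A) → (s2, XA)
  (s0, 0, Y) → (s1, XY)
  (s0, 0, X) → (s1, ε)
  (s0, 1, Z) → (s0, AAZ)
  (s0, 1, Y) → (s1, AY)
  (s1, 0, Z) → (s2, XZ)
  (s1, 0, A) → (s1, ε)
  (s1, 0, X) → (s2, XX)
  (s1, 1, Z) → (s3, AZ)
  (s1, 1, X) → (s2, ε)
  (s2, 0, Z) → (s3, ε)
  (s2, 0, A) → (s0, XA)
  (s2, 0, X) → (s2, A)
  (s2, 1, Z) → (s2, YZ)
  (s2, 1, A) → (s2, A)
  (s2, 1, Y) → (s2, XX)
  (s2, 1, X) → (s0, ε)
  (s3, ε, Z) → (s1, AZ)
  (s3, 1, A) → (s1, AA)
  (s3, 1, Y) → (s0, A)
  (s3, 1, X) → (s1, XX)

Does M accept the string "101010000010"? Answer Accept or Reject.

(s0, 101010000010, Z)
  read 1, top Z: go to s0, push AAZ → (s0, 01010000010, AAZ)
  read 0, top A: go to s2, push XA → (s2, 1010000010, XAAZ)
  read 1, top X: go to s0, push ε → (s0, 010000010, AAZ)
  read 0, top A: go to s2, push XA → (s2, 10000010, XAAZ)
  read 1, top X: go to s0, push ε → (s0, 0000010, AAZ)
  read 0, top A: go to s2, push XA → (s2, 000010, XAAZ)
  read 0, top X: go to s2, push A → (s2, 00010, AAAZ)
  read 0, top A: go to s0, push XA → (s0, 0010, XAAAZ)
  read 0, top X: go to s1, push ε → (s1, 010, AAAZ)
  read 0, top A: go to s1, push ε → (s1, 10, AAZ)
No transition applies at (s1, 10, AAZ); input not fully consumed.

Reject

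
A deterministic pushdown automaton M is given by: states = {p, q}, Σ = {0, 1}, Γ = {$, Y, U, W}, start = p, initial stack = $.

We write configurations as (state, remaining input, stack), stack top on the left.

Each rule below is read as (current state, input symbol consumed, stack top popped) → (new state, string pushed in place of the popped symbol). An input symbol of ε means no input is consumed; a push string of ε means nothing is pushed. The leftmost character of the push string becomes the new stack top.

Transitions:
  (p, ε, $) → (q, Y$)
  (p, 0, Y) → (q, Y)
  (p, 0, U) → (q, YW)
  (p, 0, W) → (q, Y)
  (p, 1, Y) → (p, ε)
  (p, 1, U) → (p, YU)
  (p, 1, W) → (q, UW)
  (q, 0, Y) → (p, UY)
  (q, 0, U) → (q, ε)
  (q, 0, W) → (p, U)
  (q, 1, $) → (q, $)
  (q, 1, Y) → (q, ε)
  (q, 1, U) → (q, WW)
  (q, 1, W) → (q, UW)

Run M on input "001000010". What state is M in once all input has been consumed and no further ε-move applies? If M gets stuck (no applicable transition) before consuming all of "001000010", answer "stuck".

(p, 001000010, $)
  ε-move, top $: go to q, push Y$ → (q, 001000010, Y$)
  read 0, top Y: go to p, push UY → (p, 01000010, UY$)
  read 0, top U: go to q, push YW → (q, 1000010, YWY$)
  read 1, top Y: go to q, push ε → (q, 000010, WY$)
  read 0, top W: go to p, push U → (p, 00010, UY$)
  read 0, top U: go to q, push YW → (q, 0010, YWY$)
  read 0, top Y: go to p, push UY → (p, 010, UYWY$)
  read 0, top U: go to q, push YW → (q, 10, YWYWY$)
  read 1, top Y: go to q, push ε → (q, 0, WYWY$)
  read 0, top W: go to p, push U → (p, ε, UYWY$)
All input consumed; M is in state p.

p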